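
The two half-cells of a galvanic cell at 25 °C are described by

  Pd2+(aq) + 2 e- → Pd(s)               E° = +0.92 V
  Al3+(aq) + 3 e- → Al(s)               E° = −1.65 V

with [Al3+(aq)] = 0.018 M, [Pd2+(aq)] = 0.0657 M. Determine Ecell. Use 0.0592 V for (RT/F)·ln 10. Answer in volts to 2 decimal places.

+2.57 V

The Pd²⁺/Pd couple has the more positive E°, so it is the cathode; Al³⁺/Al is the anode.
The standard potential is +0.92 − (−1.65) = +2.57 V and the balanced reaction transfers n = 6 electrons.
For the overall reaction 3 Pd2+(aq) + 2 Al(s) → 3 Pd(s) + 2 Al3+(aq), Q = [Al3+(aq)]^2 / [Pd2+(aq)]^3 = 1.14, giving log Q = 0.058.
By the Nernst equation, E = +2.57 − (0.0592/6)·(0.058) = +2.57 V.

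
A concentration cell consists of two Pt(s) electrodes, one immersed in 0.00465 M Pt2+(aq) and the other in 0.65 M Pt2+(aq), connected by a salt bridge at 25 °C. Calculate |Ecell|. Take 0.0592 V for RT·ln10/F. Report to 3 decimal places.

0.064 V

For a concentration cell E°cell = 0, since both electrodes use the same couple.
The compartment with the higher Pt2+(aq) concentration (0.65 M) acts as the cathode; ions are reduced there and produced at the dilute (0.00465 M) anode.
With n = 2, Ecell = −(0.0592/2)·log([dilute]/[conc]) = −(0.0592/2)·log(0.00465/0.65) = +0.064 V.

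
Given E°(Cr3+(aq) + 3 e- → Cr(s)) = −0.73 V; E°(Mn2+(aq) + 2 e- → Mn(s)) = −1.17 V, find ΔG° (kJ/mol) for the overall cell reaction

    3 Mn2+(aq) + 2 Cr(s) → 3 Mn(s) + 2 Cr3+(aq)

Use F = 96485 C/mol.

+255 kJ/mol

In the reaction as written Mn2+(aq) is reduced, so the Mn²⁺/Mn couple is the cathode and Cr³⁺/Cr is the anode.
E°cell = −1.17 − (−0.73) = −0.44 V; balancing electrons gives n = 6.
ΔG° = −nFE°cell = −(6)(96485)(−0.44) J/mol = +255 kJ/mol.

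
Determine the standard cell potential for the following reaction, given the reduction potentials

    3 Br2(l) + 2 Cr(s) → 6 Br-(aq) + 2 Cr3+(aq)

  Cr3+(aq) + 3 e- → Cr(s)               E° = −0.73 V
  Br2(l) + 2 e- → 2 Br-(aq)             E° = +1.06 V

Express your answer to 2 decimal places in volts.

In the reaction as written, Br2(l) is reduced (cathode) and Cr3+(aq) is produced by oxidation at the anode.
E°cell = E°(cathode) − E°(anode) = +1.06 − (−0.73) = +1.79 V.

+1.79 V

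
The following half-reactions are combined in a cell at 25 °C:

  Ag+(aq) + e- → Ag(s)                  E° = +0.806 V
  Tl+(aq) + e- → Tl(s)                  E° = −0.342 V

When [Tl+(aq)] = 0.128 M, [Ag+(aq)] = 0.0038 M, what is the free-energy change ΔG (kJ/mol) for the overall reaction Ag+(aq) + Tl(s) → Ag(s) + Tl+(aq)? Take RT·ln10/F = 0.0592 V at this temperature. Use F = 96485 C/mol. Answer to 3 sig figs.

−102 kJ/mol

The standard cell potential is +0.806 − (−0.342) = +1.148 V, with n = 1 electron in the balanced equation.
Q = [Tl+(aq)] / [Ag+(aq)] = 33.7, so log Q = 1.527 and E = +1.148 − (0.0592/1)(1.527) = +1.0576 V.
Finally ΔG = −nFE = −(1)(96485 C/mol)(+1.0576 V) = −102 kJ/mol.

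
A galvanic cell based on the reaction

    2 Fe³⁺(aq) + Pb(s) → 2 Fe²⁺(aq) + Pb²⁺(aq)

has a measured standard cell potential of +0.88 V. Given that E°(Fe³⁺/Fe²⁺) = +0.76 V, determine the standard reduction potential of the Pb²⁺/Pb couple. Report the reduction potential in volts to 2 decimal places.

−0.12 V

In the reaction as written the Fe³⁺/Fe²⁺ couple is reduced (cathode) and Pb²⁺/Pb is oxidized (anode), so E°cell = E°(Fe³⁺/Fe²⁺) − E°(Pb²⁺/Pb).
E°(Pb²⁺/Pb) = E°(cathode) − E°cell = +0.76 − (+0.88) = −0.12 V.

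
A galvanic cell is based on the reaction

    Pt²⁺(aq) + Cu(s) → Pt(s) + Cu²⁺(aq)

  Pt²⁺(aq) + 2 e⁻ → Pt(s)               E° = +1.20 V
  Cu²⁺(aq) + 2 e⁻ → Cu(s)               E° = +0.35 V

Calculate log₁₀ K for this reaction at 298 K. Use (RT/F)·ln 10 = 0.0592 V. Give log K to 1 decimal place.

log K = 28.7

The Pt²⁺/Pt couple is reduced (cathode); E°cell = +1.20 − (+0.35) = +0.85 V with n = 2.
At equilibrium E = 0, so log K = nE°cell / 0.0592 = (2)(+0.85) / 0.0592 = 28.7.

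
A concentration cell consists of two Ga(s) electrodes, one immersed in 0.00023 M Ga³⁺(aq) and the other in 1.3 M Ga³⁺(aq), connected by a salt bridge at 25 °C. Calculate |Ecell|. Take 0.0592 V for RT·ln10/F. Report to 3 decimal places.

For a concentration cell E°cell = 0, since both electrodes use the same couple.
The compartment with the higher Ga³⁺(aq) concentration (1.3 M) acts as the cathode; ions are reduced there and produced at the dilute (0.00023 M) anode.
With n = 3, Ecell = −(0.0592/3)·log([dilute]/[conc]) = −(0.0592/3)·log(0.00023/1.3) = +0.074 V.

0.074 V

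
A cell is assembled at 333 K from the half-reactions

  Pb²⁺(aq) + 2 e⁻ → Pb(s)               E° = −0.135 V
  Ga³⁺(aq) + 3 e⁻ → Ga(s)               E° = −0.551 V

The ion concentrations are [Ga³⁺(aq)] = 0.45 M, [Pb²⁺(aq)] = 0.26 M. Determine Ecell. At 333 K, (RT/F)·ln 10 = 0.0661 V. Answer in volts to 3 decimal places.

The Pb²⁺/Pb couple has the more positive E°, so it is the cathode; Ga³⁺/Ga is the anode.
The standard potential is −0.135 − (−0.551) = +0.416 V and the balanced reaction transfers n = 6 electrons.
The balanced reaction is 3 Pb²⁺(aq) + 2 Ga(s) → 3 Pb(s) + 2 Ga³⁺(aq), so Q = [Ga³⁺(aq)]^2 / [Pb²⁺(aq)]^3 = 11.5 and log Q = 1.062.
E = E° − (0.0661/n)·log Q = +0.416 − (0.0661/6)(1.062) = +0.404 V.

+0.404 V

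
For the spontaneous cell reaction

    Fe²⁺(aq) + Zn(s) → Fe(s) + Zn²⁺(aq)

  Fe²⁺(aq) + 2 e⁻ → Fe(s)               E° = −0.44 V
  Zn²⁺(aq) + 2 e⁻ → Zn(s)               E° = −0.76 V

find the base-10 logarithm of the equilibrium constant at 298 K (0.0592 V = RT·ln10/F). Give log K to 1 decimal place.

log K = 10.8

The Fe²⁺/Fe couple is reduced (cathode); E°cell = −0.44 − (−0.76) = +0.32 V with n = 2.
At equilibrium E = 0, so log K = nE°cell / 0.0592 = (2)(+0.32) / 0.0592 = 10.8.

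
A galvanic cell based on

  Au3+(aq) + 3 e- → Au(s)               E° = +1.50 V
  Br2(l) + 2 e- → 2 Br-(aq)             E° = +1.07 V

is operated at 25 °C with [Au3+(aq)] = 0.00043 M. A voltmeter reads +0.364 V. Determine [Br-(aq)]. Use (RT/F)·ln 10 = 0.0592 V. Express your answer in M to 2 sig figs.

Au³⁺/Au is the cathode (higher E°); E°cell = +1.50 − (+1.07) = +0.43 V with n = 6.
Rearranging E = E° − (0.0592/n)·log Q gives log Q = 6(+0.43 − (+0.364))/0.0592 = 6.689.
The balanced reaction is 2 Au3+(aq) + 6 Br-(aq) → 2 Au(s) + 3 Br2(l), so Q = 1 / ([Au3+(aq)]^2·[Br-(aq)]^6).
Substituting the known concentrations and solving, log [Br-(aq)] = 0.007 and [Br-(aq)] = 1.0 M.

1.0 M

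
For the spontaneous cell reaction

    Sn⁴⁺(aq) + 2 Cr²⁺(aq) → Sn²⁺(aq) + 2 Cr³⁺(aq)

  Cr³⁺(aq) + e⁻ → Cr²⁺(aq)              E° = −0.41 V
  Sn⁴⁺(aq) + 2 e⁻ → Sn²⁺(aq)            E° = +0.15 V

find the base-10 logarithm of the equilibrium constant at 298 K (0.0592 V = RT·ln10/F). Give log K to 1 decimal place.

The Sn⁴⁺/Sn²⁺ couple is reduced (cathode); E°cell = +0.15 − (−0.41) = +0.56 V with n = 2.
At equilibrium E = 0, so log K = nE°cell / 0.0592 = (2)(+0.56) / 0.0592 = 18.9.

log K = 18.9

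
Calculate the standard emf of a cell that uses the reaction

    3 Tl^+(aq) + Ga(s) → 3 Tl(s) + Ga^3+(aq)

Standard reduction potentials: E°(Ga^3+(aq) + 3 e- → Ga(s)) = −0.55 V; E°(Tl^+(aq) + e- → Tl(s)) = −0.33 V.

Tl^+(aq) gains electrons, so the Tl⁺/Tl couple is the cathode; the Ga³⁺/Ga couple is the anode.
E°cell = E°(cathode) − E°(anode) = −0.33 − (−0.55) = +0.22 V.
The positive value indicates the reaction is spontaneous as written.

+0.22 V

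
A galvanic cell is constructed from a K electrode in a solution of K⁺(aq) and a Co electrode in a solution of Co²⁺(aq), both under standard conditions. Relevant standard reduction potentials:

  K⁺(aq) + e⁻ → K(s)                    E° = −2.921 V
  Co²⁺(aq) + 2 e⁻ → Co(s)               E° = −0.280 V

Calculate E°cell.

+2.641 V

The Co²⁺/Co couple has the higher E°, so Co ion is reduced (cathode) and K is oxidized (anode).
E°cell = E°(cathode) − E°(anode) = −0.280 − (−2.921) = +2.641 V.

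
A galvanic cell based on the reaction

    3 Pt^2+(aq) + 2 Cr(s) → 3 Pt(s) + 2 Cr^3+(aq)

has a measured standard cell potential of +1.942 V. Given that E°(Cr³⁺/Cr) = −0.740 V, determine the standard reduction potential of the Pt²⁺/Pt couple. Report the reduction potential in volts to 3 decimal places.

+1.202 V

In the reaction as written the Pt²⁺/Pt couple is reduced (cathode) and Cr³⁺/Cr is oxidized (anode), so E°cell = E°(Pt²⁺/Pt) − E°(Cr³⁺/Cr).
E°(Pt²⁺/Pt) = E°cell + E°(anode) = +1.942 + (−0.740) = +1.202 V.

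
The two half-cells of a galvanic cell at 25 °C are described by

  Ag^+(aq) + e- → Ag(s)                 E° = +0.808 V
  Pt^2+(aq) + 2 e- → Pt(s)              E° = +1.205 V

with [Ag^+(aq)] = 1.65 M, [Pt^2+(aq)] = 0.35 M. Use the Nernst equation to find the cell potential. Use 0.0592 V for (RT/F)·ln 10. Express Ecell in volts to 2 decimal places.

+0.37 V

Pt²⁺/Pt is reduced (cathode, E° = +1.205 V) and Ag⁺/Ag is oxidized (anode).
The standard potential is +1.205 − (+0.808) = +0.397 V and the balanced reaction transfers n = 2 electrons.
The balanced reaction is Pt^2+(aq) + 2 Ag(s) → Pt(s) + 2 Ag^+(aq), so Q = [Ag^+(aq)]^2 / [Pt^2+(aq)] = 7.78 and log Q = 0.891.
E = E° − (0.0592/n)·log Q = +0.397 − (0.0592/2)(0.891) = +0.37 V.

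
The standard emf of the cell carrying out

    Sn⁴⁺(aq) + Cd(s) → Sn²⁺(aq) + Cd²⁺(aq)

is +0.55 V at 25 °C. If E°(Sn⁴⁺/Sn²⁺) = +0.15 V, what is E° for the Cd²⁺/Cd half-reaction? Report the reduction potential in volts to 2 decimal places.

−0.40 V

In the reaction as written the Sn⁴⁺/Sn²⁺ couple is reduced (cathode) and Cd²⁺/Cd is oxidized (anode), so E°cell = E°(Sn⁴⁺/Sn²⁺) − E°(Cd²⁺/Cd).
E°(Cd²⁺/Cd) = E°(cathode) − E°cell = +0.15 − (+0.55) = −0.40 V.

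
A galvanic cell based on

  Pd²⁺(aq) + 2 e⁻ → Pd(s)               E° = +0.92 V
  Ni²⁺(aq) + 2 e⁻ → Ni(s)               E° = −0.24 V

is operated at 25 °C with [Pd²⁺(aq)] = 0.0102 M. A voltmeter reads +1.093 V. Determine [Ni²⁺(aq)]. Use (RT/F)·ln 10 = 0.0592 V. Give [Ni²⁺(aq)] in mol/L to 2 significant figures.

Pd²⁺/Pd is the cathode (higher E°); E°cell = +0.92 − (−0.24) = +1.16 V with n = 2.
Since E = E° − (0.0592/n)·log Q, log Q = n(E° − E)/0.0592 = 2.264.
The balanced reaction is Pd²⁺(aq) + Ni(s) → Pd(s) + Ni²⁺(aq), so Q = [Ni²⁺(aq)] / [Pd²⁺(aq)].
Substituting the known concentrations and solving, log [Ni²⁺(aq)] = 0.273 and [Ni²⁺(aq)] = 1.9 M.

1.9 M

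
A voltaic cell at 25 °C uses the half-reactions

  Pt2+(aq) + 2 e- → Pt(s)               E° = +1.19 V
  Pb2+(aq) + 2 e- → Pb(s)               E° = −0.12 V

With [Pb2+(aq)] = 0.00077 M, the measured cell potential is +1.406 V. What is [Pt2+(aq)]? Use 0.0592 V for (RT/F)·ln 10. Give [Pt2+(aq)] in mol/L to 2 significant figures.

1.3 M

Pt²⁺/Pt is the cathode (higher E°); E°cell = +1.19 − (−0.12) = +1.31 V with n = 2.
Since E = E° − (0.0592/n)·log Q, log Q = n(E° − E)/0.0592 = −3.243.
For Pt2+(aq) + Pb(s) → Pt(s) + Pb2+(aq), the reaction quotient is Q = [Pb2+(aq)] / [Pt2+(aq)].
Substituting the known concentrations and solving, log [Pt2+(aq)] = 0.129 and [Pt2+(aq)] = 1.3 M.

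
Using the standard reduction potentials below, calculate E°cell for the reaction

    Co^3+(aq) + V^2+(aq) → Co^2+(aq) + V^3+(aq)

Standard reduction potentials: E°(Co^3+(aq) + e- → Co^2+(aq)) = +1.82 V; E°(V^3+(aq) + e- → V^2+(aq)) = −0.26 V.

In the reaction as written, Co^3+(aq) is reduced (cathode) and V^3+(aq) is produced by oxidation at the anode.
E°cell = E°(cathode) − E°(anode) = +1.82 − (−0.26) = +2.08 V.
The positive value indicates the reaction is spontaneous as written.

+2.08 V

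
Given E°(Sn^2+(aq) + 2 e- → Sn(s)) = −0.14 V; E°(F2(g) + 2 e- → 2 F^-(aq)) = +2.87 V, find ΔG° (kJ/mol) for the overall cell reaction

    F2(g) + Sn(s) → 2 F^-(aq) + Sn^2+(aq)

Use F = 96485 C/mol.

In the reaction as written F2(g) is reduced, so the F₂/F⁻ couple is the cathode and Sn²⁺/Sn is the anode.
E°cell = +2.87 − (−0.14) = +3.01 V; balancing electrons gives n = 2.
ΔG° = −nFE°cell = −(2)(96485)(+3.01) J/mol = −581 kJ/mol.

−581 kJ/mol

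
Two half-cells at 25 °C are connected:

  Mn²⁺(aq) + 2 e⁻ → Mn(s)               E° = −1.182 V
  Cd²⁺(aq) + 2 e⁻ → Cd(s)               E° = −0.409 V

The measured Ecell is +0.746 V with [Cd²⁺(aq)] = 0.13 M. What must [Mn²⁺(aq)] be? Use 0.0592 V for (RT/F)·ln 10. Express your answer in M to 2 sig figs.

Cd²⁺/Cd is the cathode (higher E°); E°cell = −0.409 − (−1.182) = +0.773 V with n = 2.
Rearranging E = E° − (0.0592/n)·log Q gives log Q = 2(+0.773 − (+0.746))/0.0592 = 0.912.
Balancing electrons gives Cd²⁺(aq) + Mn(s) → Cd(s) + Mn²⁺(aq); thus Q = [Mn²⁺(aq)] / [Cd²⁺(aq)].
Solving for the unknown gives log [Mn²⁺(aq)] = 0.026, so [Mn²⁺(aq)] ≈ 1.1 M.

1.1 M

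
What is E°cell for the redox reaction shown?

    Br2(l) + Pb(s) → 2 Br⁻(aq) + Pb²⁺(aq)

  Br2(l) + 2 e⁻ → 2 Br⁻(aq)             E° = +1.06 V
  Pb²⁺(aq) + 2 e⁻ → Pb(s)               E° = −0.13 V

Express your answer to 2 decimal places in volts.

+1.19 V

Br2(l) gains electrons, so the Br₂/Br⁻ couple is the cathode; the Pb²⁺/Pb couple is the anode.
E°cell = E°(cathode) − E°(anode) = +1.06 − (−0.13) = +1.19 V.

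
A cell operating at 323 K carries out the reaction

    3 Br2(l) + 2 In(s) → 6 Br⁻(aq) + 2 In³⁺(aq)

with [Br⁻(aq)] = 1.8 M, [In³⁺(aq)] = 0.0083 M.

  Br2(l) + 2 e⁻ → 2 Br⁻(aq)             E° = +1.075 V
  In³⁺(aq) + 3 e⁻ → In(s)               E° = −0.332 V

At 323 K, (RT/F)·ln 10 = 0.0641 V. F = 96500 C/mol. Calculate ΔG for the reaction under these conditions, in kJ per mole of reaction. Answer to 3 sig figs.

−831 kJ/mol

With Br₂/Br⁻ reduced at the cathode, E°cell = +1.075 − (−0.332) = +1.407 V and n = 6.
Here Q = [Br⁻(aq)]^6·[In³⁺(aq)]^2 = 0.00234 (log Q = −2.630), giving E = +1.407 − (0.0641/6)·(−2.630) = +1.4351 V.
Finally ΔG = −nFE = −(6)(96500 C/mol)(+1.4351 V) = −831 kJ/mol.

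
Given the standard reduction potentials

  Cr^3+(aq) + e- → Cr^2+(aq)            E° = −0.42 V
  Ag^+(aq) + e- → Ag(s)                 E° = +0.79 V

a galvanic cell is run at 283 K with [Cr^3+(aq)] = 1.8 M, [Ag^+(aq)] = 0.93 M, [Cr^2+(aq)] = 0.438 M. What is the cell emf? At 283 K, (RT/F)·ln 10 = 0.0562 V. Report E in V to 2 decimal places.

+1.17 V

Ag⁺/Ag is reduced (cathode, E° = +0.79 V) and Cr³⁺/Cr²⁺ is oxidized (anode).
E°cell = +0.79 − (−0.42) = +1.21 V, with n = 1 electron transferred.
For the overall reaction Ag^+(aq) + Cr^2+(aq) → Ag(s) + Cr^3+(aq), Q = [Cr^3+(aq)] / ([Ag^+(aq)]·[Cr^2+(aq)]) = 4.42, giving log Q = 0.645.
By the Nernst equation, E = +1.21 − (0.0562/1)·(0.645) = +1.17 V.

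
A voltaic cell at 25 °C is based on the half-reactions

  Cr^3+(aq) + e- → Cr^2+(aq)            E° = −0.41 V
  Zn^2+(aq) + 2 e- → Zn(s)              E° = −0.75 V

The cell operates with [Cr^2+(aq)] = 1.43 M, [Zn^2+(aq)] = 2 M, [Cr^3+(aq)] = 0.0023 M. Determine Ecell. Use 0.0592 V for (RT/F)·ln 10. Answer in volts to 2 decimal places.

Cr³⁺/Cr²⁺ is reduced (cathode, E° = −0.41 V) and Zn²⁺/Zn is oxidized (anode).
E°cell = −0.41 − (−0.75) = +0.34 V, with n = 2 electrons transferred.
The balanced reaction is 2 Cr^3+(aq) + Zn(s) → 2 Cr^2+(aq) + Zn^2+(aq), so Q = ([Cr^2+(aq)]^2·[Zn^2+(aq)]) / [Cr^3+(aq)]^2 = 7.73×10^5 and log Q = 5.888.
E = E° − (0.0592/n)·log Q = +0.34 − (0.0592/2)(5.888) = +0.17 V.

+0.17 V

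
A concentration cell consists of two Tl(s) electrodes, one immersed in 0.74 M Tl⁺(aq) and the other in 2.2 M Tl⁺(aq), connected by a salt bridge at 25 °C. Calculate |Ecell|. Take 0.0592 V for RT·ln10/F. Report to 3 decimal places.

For a concentration cell E°cell = 0, since both electrodes use the same couple.
The compartment with the higher Tl⁺(aq) concentration (2.2 M) acts as the cathode; ions are reduced there and produced at the dilute (0.74 M) anode.
With n = 1, Ecell = −(0.0592/1)·log([dilute]/[conc]) = −(0.0592/1)·log(0.74/2.2) = +0.028 V.

0.028 V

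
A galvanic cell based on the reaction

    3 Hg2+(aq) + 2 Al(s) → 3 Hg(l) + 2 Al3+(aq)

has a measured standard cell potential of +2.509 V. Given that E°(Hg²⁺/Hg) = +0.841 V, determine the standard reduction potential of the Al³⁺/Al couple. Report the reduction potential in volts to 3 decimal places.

−1.668 V

In the reaction as written the Hg²⁺/Hg couple is reduced (cathode) and Al³⁺/Al is oxidized (anode), so E°cell = E°(Hg²⁺/Hg) − E°(Al³⁺/Al).
E°(Al³⁺/Al) = E°(cathode) − E°cell = +0.841 − (+2.509) = −1.668 V.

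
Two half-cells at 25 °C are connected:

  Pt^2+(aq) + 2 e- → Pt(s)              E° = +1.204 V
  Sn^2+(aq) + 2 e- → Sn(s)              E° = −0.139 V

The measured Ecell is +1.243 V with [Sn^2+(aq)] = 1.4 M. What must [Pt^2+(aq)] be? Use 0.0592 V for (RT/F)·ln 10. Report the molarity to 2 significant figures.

With Pt²⁺/Pt at the cathode and Sn²⁺/Sn at the anode, E°cell = +1.204 − (−0.139) = +1.343 V (n = 2).
From the Nernst equation, log Q = n(E° − E)/0.0592 = 2·(+1.343 − (+1.243))/0.0592 = 3.378.
The balanced reaction is Pt^2+(aq) + Sn(s) → Pt(s) + Sn^2+(aq), so Q = [Sn^2+(aq)] / [Pt^2+(aq)].
Solving for the unknown gives log [Pt^2+(aq)] = −3.232, so [Pt^2+(aq)] ≈ 0.00059 M.

0.00059 M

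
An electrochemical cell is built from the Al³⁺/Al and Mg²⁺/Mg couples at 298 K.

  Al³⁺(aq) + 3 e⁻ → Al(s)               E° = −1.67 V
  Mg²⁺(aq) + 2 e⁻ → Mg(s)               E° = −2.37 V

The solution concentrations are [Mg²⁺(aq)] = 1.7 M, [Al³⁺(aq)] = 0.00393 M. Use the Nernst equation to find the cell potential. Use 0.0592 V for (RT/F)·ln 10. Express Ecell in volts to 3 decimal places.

Since E°(Al³⁺/Al) > E°(Mg²⁺/Mg), Al³⁺/Al serves as the cathode.
The standard potential is −1.67 − (−2.37) = +0.70 V and the balanced reaction transfers n = 6 electrons.
For the overall reaction 2 Al³⁺(aq) + 3 Mg(s) → 2 Al(s) + 3 Mg²⁺(aq), Q = [Mg²⁺(aq)]^3 / [Al³⁺(aq)]^2 = 3.18×10^5, giving log Q = 5.503.
By the Nernst equation, E = +0.70 − (0.0592/6)·(5.503) = +0.646 V.

+0.646 V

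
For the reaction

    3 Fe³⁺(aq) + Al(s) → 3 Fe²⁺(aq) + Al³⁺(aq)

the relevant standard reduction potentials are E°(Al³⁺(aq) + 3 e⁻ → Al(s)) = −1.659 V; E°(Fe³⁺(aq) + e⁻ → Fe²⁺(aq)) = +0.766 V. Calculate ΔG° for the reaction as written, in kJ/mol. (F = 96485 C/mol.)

−702 kJ/mol

In the reaction as written Fe³⁺(aq) is reduced, so the Fe³⁺/Fe²⁺ couple is the cathode and Al³⁺/Al is the anode.
E°cell = +0.766 − (−1.659) = +2.425 V; balancing electrons gives n = 3.
ΔG° = −nFE°cell = −(3)(96485)(+2.425) J/mol = −702 kJ/mol.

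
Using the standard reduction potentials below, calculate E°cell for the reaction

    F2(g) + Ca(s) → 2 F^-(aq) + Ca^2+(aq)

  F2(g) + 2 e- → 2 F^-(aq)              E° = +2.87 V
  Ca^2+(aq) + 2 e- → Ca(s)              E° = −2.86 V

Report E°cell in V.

In the reaction as written, F2(g) is reduced (cathode) and Ca^2+(aq) is produced by oxidation at the anode.
E°cell = E°(cathode) − E°(anode) = +2.87 − (−2.86) = +5.73 V.
The positive value indicates the reaction is spontaneous as written.

+5.73 V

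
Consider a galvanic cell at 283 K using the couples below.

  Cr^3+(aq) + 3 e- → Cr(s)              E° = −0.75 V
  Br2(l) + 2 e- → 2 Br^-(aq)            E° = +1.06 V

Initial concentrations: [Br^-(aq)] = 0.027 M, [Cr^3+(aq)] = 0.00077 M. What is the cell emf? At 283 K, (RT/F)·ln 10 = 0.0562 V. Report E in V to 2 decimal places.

The Br₂/Br⁻ couple has the more positive E°, so it is the cathode; Cr³⁺/Cr is the anode.
E°cell = +1.06 − (−0.75) = +1.81 V, with n = 6 electrons transferred.
For the overall reaction 3 Br2(l) + 2 Cr(s) → 6 Br^-(aq) + 2 Cr^3+(aq), Q = [Br^-(aq)]^6·[Cr^3+(aq)]^2 = 2.3×10^−16, giving log Q = −15.639.
E = E° − (0.0562/n)·log Q = +1.81 − (0.0562/6)(−15.639) = +1.96 V.

+1.96 V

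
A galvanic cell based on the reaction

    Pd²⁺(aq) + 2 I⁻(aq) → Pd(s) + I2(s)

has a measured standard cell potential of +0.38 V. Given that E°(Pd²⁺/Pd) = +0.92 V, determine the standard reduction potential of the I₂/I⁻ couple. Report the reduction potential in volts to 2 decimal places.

In the reaction as written the Pd²⁺/Pd couple is reduced (cathode) and I₂/I⁻ is oxidized (anode), so E°cell = E°(Pd²⁺/Pd) − E°(I₂/I⁻).
E°(I₂/I⁻) = E°(cathode) − E°cell = +0.92 − (+0.38) = +0.54 V.

+0.54 V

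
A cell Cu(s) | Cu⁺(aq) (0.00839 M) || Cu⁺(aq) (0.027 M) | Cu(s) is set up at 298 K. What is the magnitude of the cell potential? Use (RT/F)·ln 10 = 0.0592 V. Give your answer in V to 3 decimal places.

For a concentration cell E°cell = 0, since both electrodes use the same couple.
The compartment with the higher Cu⁺(aq) concentration (0.027 M) acts as the cathode; ions are reduced there and produced at the dilute (0.00839 M) anode.
With n = 1, Ecell = −(0.0592/1)·log([dilute]/[conc]) = −(0.0592/1)·log(0.00839/0.027) = +0.030 V.

0.030 V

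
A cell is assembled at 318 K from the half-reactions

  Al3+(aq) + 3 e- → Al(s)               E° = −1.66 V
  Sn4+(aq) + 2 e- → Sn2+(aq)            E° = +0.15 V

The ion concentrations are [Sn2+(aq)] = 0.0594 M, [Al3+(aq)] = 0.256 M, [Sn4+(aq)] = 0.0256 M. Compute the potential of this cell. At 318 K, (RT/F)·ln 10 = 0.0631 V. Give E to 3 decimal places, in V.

+1.811 V

Sn⁴⁺/Sn²⁺ is reduced (cathode, E° = +0.15 V) and Al³⁺/Al is oxidized (anode).
E°cell = +0.15 − (−1.66) = +1.81 V, with n = 6 electrons transferred.
The balanced reaction is 3 Sn4+(aq) + 2 Al(s) → 3 Sn2+(aq) + 2 Al3+(aq), so Q = ([Sn2+(aq)]^3·[Al3+(aq)]^2) / [Sn4+(aq)]^3 = 0.819 and log Q = −0.087.
By the Nernst equation, E = +1.81 − (0.0631/6)·(−0.087) = +1.811 V.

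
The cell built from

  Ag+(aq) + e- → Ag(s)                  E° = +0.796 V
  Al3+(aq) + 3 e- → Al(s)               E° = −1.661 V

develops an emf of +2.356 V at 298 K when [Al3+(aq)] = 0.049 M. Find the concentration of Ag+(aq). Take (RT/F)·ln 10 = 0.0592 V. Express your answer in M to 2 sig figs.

Ag⁺/Ag is the cathode (higher E°); E°cell = +0.796 − (−1.661) = +2.457 V with n = 3.
From the Nernst equation, log Q = n(E° − E)/0.0592 = 3·(+2.457 − (+2.356))/0.0592 = 5.118.
For 3 Ag+(aq) + Al(s) → 3 Ag(s) + Al3+(aq), the reaction quotient is Q = [Al3+(aq)] / [Ag+(aq)]^3.
Isolating [Ag+(aq)] in Q = 10^{5.118} yields log [Ag+(aq)] = −2.143, i.e. 0.0072 M.

0.0072 M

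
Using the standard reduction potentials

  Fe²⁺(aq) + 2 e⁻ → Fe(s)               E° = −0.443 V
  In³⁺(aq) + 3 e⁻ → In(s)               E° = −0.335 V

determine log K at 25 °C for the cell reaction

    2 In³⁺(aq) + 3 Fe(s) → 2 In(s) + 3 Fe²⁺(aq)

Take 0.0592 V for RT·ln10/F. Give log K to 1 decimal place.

The In³⁺/In couple is reduced (cathode); E°cell = −0.335 − (−0.443) = +0.108 V with n = 6.
At equilibrium E = 0, so log K = nE°cell / 0.0592 = (6)(+0.108) / 0.0592 = 10.9.

log K = 10.9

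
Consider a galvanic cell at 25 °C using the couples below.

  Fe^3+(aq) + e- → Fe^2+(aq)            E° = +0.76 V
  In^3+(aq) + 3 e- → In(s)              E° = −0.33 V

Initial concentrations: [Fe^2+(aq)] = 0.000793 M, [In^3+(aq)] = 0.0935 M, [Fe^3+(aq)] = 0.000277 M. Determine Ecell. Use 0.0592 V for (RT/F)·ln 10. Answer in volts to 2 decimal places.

+1.08 V

Since E°(Fe³⁺/Fe²⁺) > E°(In³⁺/In), Fe³⁺/Fe²⁺ serves as the cathode.
The standard potential is +0.76 − (−0.33) = +1.09 V and the balanced reaction transfers n = 3 electrons.
Balancing gives 3 Fe^3+(aq) + In(s) → 3 Fe^2+(aq) + In^3+(aq); hence Q = ([Fe^2+(aq)]^3·[In^3+(aq)]) / [Fe^3+(aq)]^3 = 2.19 (log Q = 0.341).
E = E° − (0.0592/n)·log Q = +1.09 − (0.0592/3)(0.341) = +1.08 V.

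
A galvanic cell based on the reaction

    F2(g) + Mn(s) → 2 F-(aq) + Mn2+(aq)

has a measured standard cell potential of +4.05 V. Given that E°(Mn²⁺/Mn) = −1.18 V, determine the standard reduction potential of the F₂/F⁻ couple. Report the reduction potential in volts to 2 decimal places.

+2.87 V

In the reaction as written the F₂/F⁻ couple is reduced (cathode) and Mn²⁺/Mn is oxidized (anode), so E°cell = E°(F₂/F⁻) − E°(Mn²⁺/Mn).
E°(F₂/F⁻) = E°cell + E°(anode) = +4.05 + (−1.18) = +2.87 V.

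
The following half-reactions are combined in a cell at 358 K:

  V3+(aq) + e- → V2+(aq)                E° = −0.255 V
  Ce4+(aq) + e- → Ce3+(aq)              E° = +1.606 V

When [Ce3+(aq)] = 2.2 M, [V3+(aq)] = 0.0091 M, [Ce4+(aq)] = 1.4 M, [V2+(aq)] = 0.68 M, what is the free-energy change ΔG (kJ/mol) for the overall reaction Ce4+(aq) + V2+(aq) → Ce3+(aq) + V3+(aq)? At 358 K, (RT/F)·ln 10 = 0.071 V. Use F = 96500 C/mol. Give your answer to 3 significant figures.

E°cell = +1.606 − (−0.255) = +1.861 V; the balanced reaction transfers n = 1 electron.
Here Q = ([Ce3+(aq)]·[V3+(aq)]) / ([Ce4+(aq)]·[V2+(aq)]) = 0.021 (log Q = −1.677), giving E = +1.861 − (0.071/1)·(−1.677) = +1.9801 V.
Then ΔG = −nFE = −1 × 96500 × +1.9801 J/mol = −191 kJ/mol.

−191 kJ/mol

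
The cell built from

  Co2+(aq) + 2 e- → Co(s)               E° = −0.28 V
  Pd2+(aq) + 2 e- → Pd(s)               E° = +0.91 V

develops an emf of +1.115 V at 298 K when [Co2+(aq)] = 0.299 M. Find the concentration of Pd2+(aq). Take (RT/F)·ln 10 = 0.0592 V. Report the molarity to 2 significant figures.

The Pd²⁺/Pd couple has the larger reduction potential, so it is the cathode: E°cell = +0.91 − (−0.28) = +1.19 V and n = 2.
From the Nernst equation, log Q = n(E° − E)/0.0592 = 2·(+1.19 − (+1.115))/0.0592 = 2.534.
For Pd2+(aq) + Co(s) → Pd(s) + Co2+(aq), the reaction quotient is Q = [Co2+(aq)] / [Pd2+(aq)].
Isolating [Pd2+(aq)] in Q = 10^{2.534} yields log [Pd2+(aq)] = −3.058, i.e. 0.00087 M.

0.00087 M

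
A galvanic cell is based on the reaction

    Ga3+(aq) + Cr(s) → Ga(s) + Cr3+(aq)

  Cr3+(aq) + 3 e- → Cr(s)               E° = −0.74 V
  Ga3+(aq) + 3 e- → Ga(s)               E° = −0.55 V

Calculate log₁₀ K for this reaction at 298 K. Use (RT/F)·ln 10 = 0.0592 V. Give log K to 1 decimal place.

log K = 9.6

The Ga³⁺/Ga couple is reduced (cathode); E°cell = −0.55 − (−0.74) = +0.19 V with n = 3.
At equilibrium E = 0, so log K = nE°cell / 0.0592 = (3)(+0.19) / 0.0592 = 9.6.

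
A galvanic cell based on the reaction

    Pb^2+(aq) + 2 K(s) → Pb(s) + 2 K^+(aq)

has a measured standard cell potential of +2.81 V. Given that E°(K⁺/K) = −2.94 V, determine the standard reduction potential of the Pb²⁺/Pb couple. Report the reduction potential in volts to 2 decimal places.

In the reaction as written the Pb²⁺/Pb couple is reduced (cathode) and K⁺/K is oxidized (anode), so E°cell = E°(Pb²⁺/Pb) − E°(K⁺/K).
E°(Pb²⁺/Pb) = E°cell + E°(anode) = +2.81 + (−2.94) = −0.13 V.

−0.13 V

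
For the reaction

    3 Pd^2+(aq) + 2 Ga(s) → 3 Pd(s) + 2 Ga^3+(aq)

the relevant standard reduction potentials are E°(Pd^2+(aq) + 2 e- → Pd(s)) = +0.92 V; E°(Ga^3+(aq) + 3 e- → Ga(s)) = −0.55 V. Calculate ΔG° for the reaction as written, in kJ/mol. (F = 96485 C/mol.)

In the reaction as written Pd^2+(aq) is reduced, so the Pd²⁺/Pd couple is the cathode and Ga³⁺/Ga is the anode.
E°cell = +0.92 − (−0.55) = +1.47 V; balancing electrons gives n = 6.
ΔG° = −nFE°cell = −(6)(96485)(+1.47) J/mol = −851 kJ/mol.

−851 kJ/mol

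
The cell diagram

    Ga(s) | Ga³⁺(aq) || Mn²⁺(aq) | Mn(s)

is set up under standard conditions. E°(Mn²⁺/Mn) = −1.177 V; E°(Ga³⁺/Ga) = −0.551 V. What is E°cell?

By convention the left-hand electrode in cell notation is the anode (oxidation) and the right-hand electrode is the cathode (reduction).
E°cell = E°(right) − E°(left) = −1.177 − (−0.551) = −0.626 V.
The negative sign shows that, as written, the cell would require an external voltage to drive the reaction.

−0.626 V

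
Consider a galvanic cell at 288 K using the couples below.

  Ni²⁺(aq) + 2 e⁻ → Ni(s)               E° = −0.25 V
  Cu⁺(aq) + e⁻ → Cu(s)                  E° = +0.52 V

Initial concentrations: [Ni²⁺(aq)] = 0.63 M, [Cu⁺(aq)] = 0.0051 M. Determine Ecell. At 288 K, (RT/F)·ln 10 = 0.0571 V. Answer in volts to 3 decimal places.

+0.645 V

Cu⁺/Cu is reduced (cathode, E° = +0.52 V) and Ni²⁺/Ni is oxidized (anode).
The standard potential is +0.52 − (−0.25) = +0.77 V and the balanced reaction transfers n = 2 electrons.
Balancing gives 2 Cu⁺(aq) + Ni(s) → 2 Cu(s) + Ni²⁺(aq); hence Q = [Ni²⁺(aq)] / [Cu⁺(aq)]^2 = 2.42×10^4 (log Q = 4.384).
Applying E = E° − (RT ln10/nF)·log Q gives +0.77 − (0.0571/2)(4.384) = +0.645 V.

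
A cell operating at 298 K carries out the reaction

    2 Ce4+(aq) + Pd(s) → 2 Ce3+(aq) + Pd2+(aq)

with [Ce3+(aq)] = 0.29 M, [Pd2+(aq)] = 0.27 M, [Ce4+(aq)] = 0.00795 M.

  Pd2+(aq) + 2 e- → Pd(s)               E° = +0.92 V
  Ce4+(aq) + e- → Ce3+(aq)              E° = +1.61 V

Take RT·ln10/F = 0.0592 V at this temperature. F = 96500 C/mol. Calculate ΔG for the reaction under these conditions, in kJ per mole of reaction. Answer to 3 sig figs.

The standard cell potential is +1.61 − (+0.92) = +0.69 V, with n = 2 electrons in the balanced equation.
The reaction quotient is ([Ce3+(aq)]^2·[Pd2+(aq)]) / [Ce4+(aq)]^2 = 359; by Nernst, E = +0.69 − (0.0592/2)(2.555) = +0.6144 V.
Then ΔG = −nFE = −2 × 96500 × +0.6144 J/mol = −119 kJ/mol.

−119 kJ/mol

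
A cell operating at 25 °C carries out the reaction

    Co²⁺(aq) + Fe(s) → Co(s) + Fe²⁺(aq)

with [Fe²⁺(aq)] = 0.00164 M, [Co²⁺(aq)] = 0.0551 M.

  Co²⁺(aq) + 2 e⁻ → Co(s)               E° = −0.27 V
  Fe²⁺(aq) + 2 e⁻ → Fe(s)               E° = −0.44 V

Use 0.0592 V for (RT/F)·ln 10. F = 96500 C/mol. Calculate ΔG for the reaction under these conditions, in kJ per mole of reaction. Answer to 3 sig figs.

−41.5 kJ/mol

The standard cell potential is −0.27 − (−0.44) = +0.17 V, with n = 2 electrons in the balanced equation.
The reaction quotient is [Fe²⁺(aq)] / [Co²⁺(aq)] = 0.0298; by Nernst, E = +0.17 − (0.0592/2)(−1.526) = +0.2152 V.
Finally ΔG = −nFE = −(2)(96500 C/mol)(+0.2152 V) = −41.5 kJ/mol.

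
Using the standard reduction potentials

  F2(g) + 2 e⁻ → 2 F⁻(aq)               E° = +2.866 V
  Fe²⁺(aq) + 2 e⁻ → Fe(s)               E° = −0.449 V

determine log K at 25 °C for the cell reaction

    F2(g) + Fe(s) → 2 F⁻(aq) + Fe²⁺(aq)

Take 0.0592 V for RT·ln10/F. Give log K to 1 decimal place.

The F₂/F⁻ couple is reduced (cathode); E°cell = +2.866 − (−0.449) = +3.315 V with n = 2.
At equilibrium E = 0, so log K = nE°cell / 0.0592 = (2)(+3.315) / 0.0592 = 112.0.

log K = 112.0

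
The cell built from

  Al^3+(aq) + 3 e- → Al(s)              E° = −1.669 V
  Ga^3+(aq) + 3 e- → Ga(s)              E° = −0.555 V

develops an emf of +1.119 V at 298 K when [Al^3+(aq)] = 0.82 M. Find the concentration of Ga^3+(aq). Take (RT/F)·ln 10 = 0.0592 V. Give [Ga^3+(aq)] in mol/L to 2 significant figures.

Ga³⁺/Ga is the cathode (higher E°); E°cell = −0.555 − (−1.669) = +1.114 V with n = 3.
Since E = E° − (0.0592/n)·log Q, log Q = n(E° − E)/0.0592 = −0.253.
The balanced reaction is Ga^3+(aq) + Al(s) → Ga(s) + Al^3+(aq), so Q = [Al^3+(aq)] / [Ga^3+(aq)].
Isolating [Ga^3+(aq)] in Q = 10^{−0.253} yields log [Ga^3+(aq)] = 0.167, i.e. 1.5 M.

1.5 M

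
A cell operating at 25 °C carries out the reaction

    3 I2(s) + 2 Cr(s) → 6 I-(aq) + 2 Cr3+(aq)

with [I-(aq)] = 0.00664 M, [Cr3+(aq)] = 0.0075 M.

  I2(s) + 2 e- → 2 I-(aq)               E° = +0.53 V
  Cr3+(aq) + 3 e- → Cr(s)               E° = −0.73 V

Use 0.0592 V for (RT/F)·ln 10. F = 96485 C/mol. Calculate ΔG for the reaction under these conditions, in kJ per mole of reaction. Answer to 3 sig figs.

With I₂/I⁻ reduced at the cathode, E°cell = +0.53 − (−0.73) = +1.26 V and n = 6.
The reaction quotient is [I-(aq)]^6·[Cr3+(aq)]^2 = 4.82×10^−18; by Nernst, E = +1.26 − (0.0592/6)(−17.317) = +1.4309 V.
Finally ΔG = −nFE = −(6)(96485 C/mol)(+1.4309 V) = −828 kJ/mol.

−828 kJ/mol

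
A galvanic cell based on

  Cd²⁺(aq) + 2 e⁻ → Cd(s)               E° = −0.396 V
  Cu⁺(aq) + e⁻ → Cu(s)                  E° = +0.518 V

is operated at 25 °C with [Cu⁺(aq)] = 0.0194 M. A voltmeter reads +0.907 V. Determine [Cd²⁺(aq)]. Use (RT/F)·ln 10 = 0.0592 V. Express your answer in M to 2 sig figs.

0.00065 M

With Cu⁺/Cu at the cathode and Cd²⁺/Cd at the anode, E°cell = +0.518 − (−0.396) = +0.914 V (n = 2).
From the Nernst equation, log Q = n(E° − E)/0.0592 = 2·(+0.914 − (+0.907))/0.0592 = 0.236.
For 2 Cu⁺(aq) + Cd(s) → 2 Cu(s) + Cd²⁺(aq), the reaction quotient is Q = [Cd²⁺(aq)] / [Cu⁺(aq)]^2.
Isolating [Cd²⁺(aq)] in Q = 10^{0.236} yields log [Cd²⁺(aq)] = −3.188, i.e. 0.00065 M.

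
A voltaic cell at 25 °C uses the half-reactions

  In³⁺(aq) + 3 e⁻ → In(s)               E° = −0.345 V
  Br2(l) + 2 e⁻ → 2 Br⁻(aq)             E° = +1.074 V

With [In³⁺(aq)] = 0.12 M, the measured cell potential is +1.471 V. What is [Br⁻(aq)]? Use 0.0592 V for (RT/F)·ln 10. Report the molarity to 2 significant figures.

With Br₂/Br⁻ at the cathode and In³⁺/In at the anode, E°cell = +1.074 − (−0.345) = +1.419 V (n = 6).
Rearranging E = E° − (0.0592/n)·log Q gives log Q = 6(+1.419 − (+1.471))/0.0592 = −5.270.
Balancing electrons gives 3 Br2(l) + 2 In(s) → 6 Br⁻(aq) + 2 In³⁺(aq); thus Q = [Br⁻(aq)]^6·[In³⁺(aq)]^2.
Isolating [Br⁻(aq)] in Q = 10^{−5.270} yields log [Br⁻(aq)] = −0.571, i.e. 0.27 M.

0.27 M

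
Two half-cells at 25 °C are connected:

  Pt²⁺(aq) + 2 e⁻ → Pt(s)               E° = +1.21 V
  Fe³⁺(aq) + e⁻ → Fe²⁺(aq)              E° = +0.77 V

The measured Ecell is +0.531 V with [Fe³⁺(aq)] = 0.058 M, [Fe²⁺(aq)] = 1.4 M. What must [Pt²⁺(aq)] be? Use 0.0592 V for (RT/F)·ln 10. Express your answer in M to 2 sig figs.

2.0 M

Pt²⁺/Pt is the cathode (higher E°); E°cell = +1.21 − (+0.77) = +0.44 V with n = 2.
Since E = E° − (0.0592/n)·log Q, log Q = n(E° − E)/0.0592 = −3.074.
Balancing electrons gives Pt²⁺(aq) + 2 Fe²⁺(aq) → Pt(s) + 2 Fe³⁺(aq); thus Q = [Fe³⁺(aq)]^2 / ([Pt²⁺(aq)]·[Fe²⁺(aq)]^2).
Isolating [Pt²⁺(aq)] in Q = 10^{−3.074} yields log [Pt²⁺(aq)] = 0.309, i.e. 2.0 M.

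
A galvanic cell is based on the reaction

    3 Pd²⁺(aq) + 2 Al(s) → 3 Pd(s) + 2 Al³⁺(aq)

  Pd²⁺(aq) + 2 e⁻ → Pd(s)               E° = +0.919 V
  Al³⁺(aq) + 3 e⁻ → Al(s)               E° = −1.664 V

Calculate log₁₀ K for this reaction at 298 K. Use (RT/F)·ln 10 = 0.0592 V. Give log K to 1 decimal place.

log K = 261.8

The Pd²⁺/Pd couple is reduced (cathode); E°cell = +0.919 − (−1.664) = +2.583 V with n = 6.
At equilibrium E = 0, so log K = nE°cell / 0.0592 = (6)(+2.583) / 0.0592 = 261.8.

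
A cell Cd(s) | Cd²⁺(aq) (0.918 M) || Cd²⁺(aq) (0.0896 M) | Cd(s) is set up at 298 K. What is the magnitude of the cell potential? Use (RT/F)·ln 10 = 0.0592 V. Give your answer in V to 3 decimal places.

For a concentration cell E°cell = 0, since both electrodes use the same couple.
The compartment with the higher Cd²⁺(aq) concentration (0.918 M) acts as the cathode; ions are reduced there and produced at the dilute (0.0896 M) anode.
With n = 2, Ecell = −(0.0592/2)·log([dilute]/[conc]) = −(0.0592/2)·log(0.0896/0.918) = +0.030 V.

0.030 V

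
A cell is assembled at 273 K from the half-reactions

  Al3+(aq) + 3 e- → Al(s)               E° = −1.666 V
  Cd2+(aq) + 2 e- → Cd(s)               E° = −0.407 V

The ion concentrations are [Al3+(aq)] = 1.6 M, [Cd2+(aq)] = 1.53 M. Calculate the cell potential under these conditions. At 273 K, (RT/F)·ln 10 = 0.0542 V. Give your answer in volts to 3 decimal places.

+1.260 V

The Cd²⁺/Cd couple has the more positive E°, so it is the cathode; Al³⁺/Al is the anode.
E°cell = −0.407 − (−1.666) = +1.259 V, with n = 6 electrons transferred.
Balancing gives 3 Cd2+(aq) + 2 Al(s) → 3 Cd(s) + 2 Al3+(aq); hence Q = [Al3+(aq)]^2 / [Cd2+(aq)]^3 = 0.715 (log Q = −0.146).
By the Nernst equation, E = +1.259 − (0.0542/6)·(−0.146) = +1.260 V.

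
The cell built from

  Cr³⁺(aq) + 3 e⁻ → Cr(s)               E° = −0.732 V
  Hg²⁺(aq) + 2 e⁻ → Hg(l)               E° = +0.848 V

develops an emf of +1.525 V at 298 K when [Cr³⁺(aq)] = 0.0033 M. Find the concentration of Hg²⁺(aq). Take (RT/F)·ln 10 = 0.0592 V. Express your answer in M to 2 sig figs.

0.00031 M

Hg²⁺/Hg is the cathode (higher E°); E°cell = +0.848 − (−0.732) = +1.580 V with n = 6.
Rearranging E = E° − (0.0592/n)·log Q gives log Q = 6(+1.580 − (+1.525))/0.0592 = 5.574.
Balancing electrons gives 3 Hg²⁺(aq) + 2 Cr(s) → 3 Hg(l) + 2 Cr³⁺(aq); thus Q = [Cr³⁺(aq)]^2 / [Hg²⁺(aq)]^3.
Substituting the known concentrations and solving, log [Hg²⁺(aq)] = −3.512 and [Hg²⁺(aq)] = 0.00031 M.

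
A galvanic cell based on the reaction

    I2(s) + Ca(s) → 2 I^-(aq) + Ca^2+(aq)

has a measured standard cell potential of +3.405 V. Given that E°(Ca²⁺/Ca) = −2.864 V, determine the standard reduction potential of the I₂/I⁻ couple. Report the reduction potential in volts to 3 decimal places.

In the reaction as written the I₂/I⁻ couple is reduced (cathode) and Ca²⁺/Ca is oxidized (anode), so E°cell = E°(I₂/I⁻) − E°(Ca²⁺/Ca).
E°(I₂/I⁻) = E°cell + E°(anode) = +3.405 + (−2.864) = +0.541 V.

+0.541 V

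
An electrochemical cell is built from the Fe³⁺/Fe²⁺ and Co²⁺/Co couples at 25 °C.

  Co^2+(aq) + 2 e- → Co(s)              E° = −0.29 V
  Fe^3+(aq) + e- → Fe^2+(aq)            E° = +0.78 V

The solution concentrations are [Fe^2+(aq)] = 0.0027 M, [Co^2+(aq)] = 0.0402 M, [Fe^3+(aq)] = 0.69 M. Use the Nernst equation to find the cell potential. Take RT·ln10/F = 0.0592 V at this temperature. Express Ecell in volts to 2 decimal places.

+1.25 V

Since E°(Fe³⁺/Fe²⁺) > E°(Co²⁺/Co), Fe³⁺/Fe²⁺ serves as the cathode.
The standard potential is +0.78 − (−0.29) = +1.07 V and the balanced reaction transfers n = 2 electrons.
For the overall reaction 2 Fe^3+(aq) + Co(s) → 2 Fe^2+(aq) + Co^2+(aq), Q = ([Fe^2+(aq)]^2·[Co^2+(aq)]) / [Fe^3+(aq)]^2 = 6.16×10^−7, giving log Q = −6.211.
E = E° − (0.0592/n)·log Q = +1.07 − (0.0592/2)(−6.211) = +1.25 V.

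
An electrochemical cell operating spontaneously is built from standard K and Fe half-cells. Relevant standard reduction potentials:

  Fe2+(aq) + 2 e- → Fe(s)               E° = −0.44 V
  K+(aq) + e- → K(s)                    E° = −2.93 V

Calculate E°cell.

+2.49 V

The Fe²⁺/Fe couple has the higher E°, so Fe ion is reduced (cathode) and K is oxidized (anode).
E°cell = E°(cathode) − E°(anode) = −0.44 − (−2.93) = +2.49 V.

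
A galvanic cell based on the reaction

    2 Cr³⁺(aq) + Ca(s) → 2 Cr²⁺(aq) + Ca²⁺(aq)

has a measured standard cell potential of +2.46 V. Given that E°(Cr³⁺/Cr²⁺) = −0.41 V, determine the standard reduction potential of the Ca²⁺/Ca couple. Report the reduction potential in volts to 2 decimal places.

−2.87 V

In the reaction as written the Cr³⁺/Cr²⁺ couple is reduced (cathode) and Ca²⁺/Ca is oxidized (anode), so E°cell = E°(Cr³⁺/Cr²⁺) − E°(Ca²⁺/Ca).
E°(Ca²⁺/Ca) = E°(cathode) − E°cell = −0.41 − (+2.46) = −2.87 V.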